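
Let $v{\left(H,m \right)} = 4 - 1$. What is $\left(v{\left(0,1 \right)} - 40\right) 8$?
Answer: $-296$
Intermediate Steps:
$v{\left(H,m \right)} = 3$
$\left(v{\left(0,1 \right)} - 40\right) 8 = \left(3 - 40\right) 8 = \left(-37\right) 8 = -296$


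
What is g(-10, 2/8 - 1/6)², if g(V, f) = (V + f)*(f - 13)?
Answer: 340218025/20736 ≈ 16407.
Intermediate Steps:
g(V, f) = (-13 + f)*(V + f) (g(V, f) = (V + f)*(-13 + f) = (-13 + f)*(V + f))
g(-10, 2/8 - 1/6)² = ((2/8 - 1/6)² - 13*(-10) - 13*(2/8 - 1/6) - 10*(2/8 - 1/6))² = ((2*(⅛) - 1*⅙)² + 130 - 13*(2*(⅛) - 1*⅙) - 10*(2*(⅛) - 1*⅙))² = ((¼ - ⅙)² + 130 - 13*(¼ - ⅙) - 10*(¼ - ⅙))² = ((1/12)² + 130 - 13*1/12 - 10*1/12)² = (1/144 + 130 - 13/12 - ⅚)² = (18445/144)² = 340218025/20736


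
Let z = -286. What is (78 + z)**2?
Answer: 43264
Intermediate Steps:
(78 + z)**2 = (78 - 286)**2 = (-208)**2 = 43264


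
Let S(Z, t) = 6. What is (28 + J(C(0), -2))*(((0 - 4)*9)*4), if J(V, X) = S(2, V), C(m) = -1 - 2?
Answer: -4896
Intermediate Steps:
C(m) = -3
J(V, X) = 6
(28 + J(C(0), -2))*(((0 - 4)*9)*4) = (28 + 6)*(((0 - 4)*9)*4) = 34*(-4*9*4) = 34*(-36*4) = 34*(-144) = -4896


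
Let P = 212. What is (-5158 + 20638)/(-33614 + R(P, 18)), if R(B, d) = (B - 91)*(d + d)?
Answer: -7740/14629 ≈ -0.52909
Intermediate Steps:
R(B, d) = 2*d*(-91 + B) (R(B, d) = (-91 + B)*(2*d) = 2*d*(-91 + B))
(-5158 + 20638)/(-33614 + R(P, 18)) = (-5158 + 20638)/(-33614 + 2*18*(-91 + 212)) = 15480/(-33614 + 2*18*121) = 15480/(-33614 + 4356) = 15480/(-29258) = 15480*(-1/29258) = -7740/14629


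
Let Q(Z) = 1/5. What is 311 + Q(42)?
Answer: 1556/5 ≈ 311.20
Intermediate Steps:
Q(Z) = 1/5
311 + Q(42) = 311 + 1/5 = 1556/5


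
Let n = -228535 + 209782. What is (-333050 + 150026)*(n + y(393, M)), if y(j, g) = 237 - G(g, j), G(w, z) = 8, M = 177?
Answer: 3390336576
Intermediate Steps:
y(j, g) = 229 (y(j, g) = 237 - 1*8 = 237 - 8 = 229)
n = -18753
(-333050 + 150026)*(n + y(393, M)) = (-333050 + 150026)*(-18753 + 229) = -183024*(-18524) = 3390336576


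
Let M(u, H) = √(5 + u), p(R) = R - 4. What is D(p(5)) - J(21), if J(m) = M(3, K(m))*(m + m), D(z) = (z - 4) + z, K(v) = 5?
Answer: -2 - 84*√2 ≈ -120.79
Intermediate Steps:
p(R) = -4 + R
D(z) = -4 + 2*z (D(z) = (-4 + z) + z = -4 + 2*z)
J(m) = 4*m*√2 (J(m) = √(5 + 3)*(m + m) = √8*(2*m) = (2*√2)*(2*m) = 4*m*√2)
D(p(5)) - J(21) = (-4 + 2*(-4 + 5)) - 4*21*√2 = (-4 + 2*1) - 84*√2 = (-4 + 2) - 84*√2 = -2 - 84*√2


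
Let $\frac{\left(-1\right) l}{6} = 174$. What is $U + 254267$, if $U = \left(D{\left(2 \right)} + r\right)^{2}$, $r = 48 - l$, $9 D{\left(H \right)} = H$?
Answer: $\frac{117224527}{81} \approx 1.4472 \cdot 10^{6}$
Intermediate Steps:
$l = -1044$ ($l = \left(-6\right) 174 = -1044$)
$D{\left(H \right)} = \frac{H}{9}$
$r = 1092$ ($r = 48 - -1044 = 48 + 1044 = 1092$)
$U = \frac{96628900}{81}$ ($U = \left(\frac{1}{9} \cdot 2 + 1092\right)^{2} = \left(\frac{2}{9} + 1092\right)^{2} = \left(\frac{9830}{9}\right)^{2} = \frac{96628900}{81} \approx 1.193 \cdot 10^{6}$)
$U + 254267 = \frac{96628900}{81} + 254267 = \frac{117224527}{81}$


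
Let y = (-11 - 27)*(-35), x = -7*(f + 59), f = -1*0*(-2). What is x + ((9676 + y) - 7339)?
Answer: 3254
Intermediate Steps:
f = 0 (f = 0*(-2) = 0)
x = -413 (x = -7*(0 + 59) = -7*59 = -413)
y = 1330 (y = -38*(-35) = 1330)
x + ((9676 + y) - 7339) = -413 + ((9676 + 1330) - 7339) = -413 + (11006 - 7339) = -413 + 3667 = 3254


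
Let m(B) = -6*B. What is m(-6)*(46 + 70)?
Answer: 4176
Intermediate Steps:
m(-6)*(46 + 70) = (-6*(-6))*(46 + 70) = 36*116 = 4176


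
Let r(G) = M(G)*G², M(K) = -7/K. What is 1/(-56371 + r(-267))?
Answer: -1/54502 ≈ -1.8348e-5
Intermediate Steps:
r(G) = -7*G (r(G) = (-7/G)*G² = -7*G)
1/(-56371 + r(-267)) = 1/(-56371 - 7*(-267)) = 1/(-56371 + 1869) = 1/(-54502) = -1/54502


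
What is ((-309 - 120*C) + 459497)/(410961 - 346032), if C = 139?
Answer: 442508/64929 ≈ 6.8153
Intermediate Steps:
((-309 - 120*C) + 459497)/(410961 - 346032) = ((-309 - 120*139) + 459497)/(410961 - 346032) = ((-309 - 16680) + 459497)/64929 = (-16989 + 459497)*(1/64929) = 442508*(1/64929) = 442508/64929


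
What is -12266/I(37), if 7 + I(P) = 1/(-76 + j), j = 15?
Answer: 374113/214 ≈ 1748.2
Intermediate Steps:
I(P) = -428/61 (I(P) = -7 + 1/(-76 + 15) = -7 + 1/(-61) = -7 - 1/61 = -428/61)
-12266/I(37) = -12266/(-428/61) = -12266*(-61/428) = 374113/214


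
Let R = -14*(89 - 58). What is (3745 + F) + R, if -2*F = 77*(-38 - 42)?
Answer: 6391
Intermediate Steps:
R = -434 (R = -14*31 = -434)
F = 3080 (F = -77*(-38 - 42)/2 = -77*(-80)/2 = -1/2*(-6160) = 3080)
(3745 + F) + R = (3745 + 3080) - 434 = 6825 - 434 = 6391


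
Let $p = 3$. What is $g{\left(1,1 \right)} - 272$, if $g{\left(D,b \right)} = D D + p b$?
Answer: $-268$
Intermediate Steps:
$g{\left(D,b \right)} = D^{2} + 3 b$ ($g{\left(D,b \right)} = D D + 3 b = D^{2} + 3 b$)
$g{\left(1,1 \right)} - 272 = \left(1^{2} + 3 \cdot 1\right) - 272 = \left(1 + 3\right) - 272 = 4 - 272 = -268$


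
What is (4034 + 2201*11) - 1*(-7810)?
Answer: 36055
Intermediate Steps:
(4034 + 2201*11) - 1*(-7810) = (4034 + 24211) + 7810 = 28245 + 7810 = 36055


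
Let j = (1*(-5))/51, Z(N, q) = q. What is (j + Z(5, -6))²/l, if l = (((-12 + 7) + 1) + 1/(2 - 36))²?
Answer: 386884/168921 ≈ 2.2903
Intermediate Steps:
j = -5/51 (j = -5*1/51 = -5/51 ≈ -0.098039)
l = 18769/1156 (l = ((-5 + 1) + 1/(-34))² = (-4 - 1/34)² = (-137/34)² = 18769/1156 ≈ 16.236)
(j + Z(5, -6))²/l = (-5/51 - 6)²/(18769/1156) = (-311/51)²*(1156/18769) = (96721/2601)*(1156/18769) = 386884/168921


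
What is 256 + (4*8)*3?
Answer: 352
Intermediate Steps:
256 + (4*8)*3 = 256 + 32*3 = 256 + 96 = 352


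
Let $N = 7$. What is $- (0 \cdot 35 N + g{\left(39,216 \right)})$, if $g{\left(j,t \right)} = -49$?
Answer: $49$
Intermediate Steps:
$- (0 \cdot 35 N + g{\left(39,216 \right)}) = - (0 \cdot 35 \cdot 7 - 49) = - (0 \cdot 7 - 49) = - (0 - 49) = \left(-1\right) \left(-49\right) = 49$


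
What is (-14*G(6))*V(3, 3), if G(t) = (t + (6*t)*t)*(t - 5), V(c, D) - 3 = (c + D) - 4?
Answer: -15540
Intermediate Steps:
V(c, D) = -1 + D + c (V(c, D) = 3 + ((c + D) - 4) = 3 + ((D + c) - 4) = 3 + (-4 + D + c) = -1 + D + c)
G(t) = (-5 + t)*(t + 6*t²) (G(t) = (t + 6*t²)*(-5 + t) = (-5 + t)*(t + 6*t²))
(-14*G(6))*V(3, 3) = (-84*(-5 - 29*6 + 6*6²))*(-1 + 3 + 3) = -84*(-5 - 174 + 6*36)*5 = -84*(-5 - 174 + 216)*5 = -84*37*5 = -14*222*5 = -3108*5 = -15540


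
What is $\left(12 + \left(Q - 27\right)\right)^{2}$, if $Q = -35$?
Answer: $2500$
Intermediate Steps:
$\left(12 + \left(Q - 27\right)\right)^{2} = \left(12 - 62\right)^{2} = \left(-50\right)^{2} = 2500$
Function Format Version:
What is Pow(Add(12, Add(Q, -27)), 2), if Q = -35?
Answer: 2500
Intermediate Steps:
Pow(Add(12, Add(Q, -27)), 2) = Pow(Add(12, Add(-35, -27)), 2) = Pow(Add(12, -62), 2) = Pow(-50, 2) = 2500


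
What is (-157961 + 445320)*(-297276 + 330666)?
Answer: 9594917010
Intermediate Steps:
(-157961 + 445320)*(-297276 + 330666) = 287359*33390 = 9594917010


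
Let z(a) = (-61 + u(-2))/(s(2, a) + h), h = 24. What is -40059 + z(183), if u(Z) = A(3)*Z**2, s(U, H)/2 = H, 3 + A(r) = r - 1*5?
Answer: -5207697/130 ≈ -40059.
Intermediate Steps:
A(r) = -8 + r (A(r) = -3 + (r - 1*5) = -3 + (r - 5) = -3 + (-5 + r) = -8 + r)
s(U, H) = 2*H
u(Z) = -5*Z**2 (u(Z) = (-8 + 3)*Z**2 = -5*Z**2)
z(a) = -81/(24 + 2*a) (z(a) = (-61 - 5*(-2)**2)/(2*a + 24) = (-61 - 5*4)/(24 + 2*a) = (-61 - 20)/(24 + 2*a) = -81/(24 + 2*a))
-40059 + z(183) = -40059 - 81/(24 + 2*183) = -40059 - 81/(24 + 366) = -40059 - 81/390 = -40059 - 81*1/390 = -40059 - 27/130 = -5207697/130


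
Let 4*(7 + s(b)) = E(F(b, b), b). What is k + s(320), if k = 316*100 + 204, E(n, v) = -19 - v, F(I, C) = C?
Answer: 126849/4 ≈ 31712.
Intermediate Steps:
s(b) = -47/4 - b/4 (s(b) = -7 + (-19 - b)/4 = -7 + (-19/4 - b/4) = -47/4 - b/4)
k = 31804 (k = 31600 + 204 = 31804)
k + s(320) = 31804 + (-47/4 - ¼*320) = 31804 + (-47/4 - 80) = 31804 - 367/4 = 126849/4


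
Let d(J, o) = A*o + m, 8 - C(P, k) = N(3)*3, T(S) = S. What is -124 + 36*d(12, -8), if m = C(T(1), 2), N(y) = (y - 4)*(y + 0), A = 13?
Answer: -3256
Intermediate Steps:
N(y) = y*(-4 + y) (N(y) = (-4 + y)*y = y*(-4 + y))
C(P, k) = 17 (C(P, k) = 8 - 3*(-4 + 3)*3 = 8 - 3*(-1)*3 = 8 - (-3)*3 = 8 - 1*(-9) = 8 + 9 = 17)
m = 17
d(J, o) = 17 + 13*o (d(J, o) = 13*o + 17 = 17 + 13*o)
-124 + 36*d(12, -8) = -124 + 36*(17 + 13*(-8)) = -124 + 36*(17 - 104) = -124 + 36*(-87) = -124 - 3132 = -3256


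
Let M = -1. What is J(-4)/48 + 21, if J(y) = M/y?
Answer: 4033/192 ≈ 21.005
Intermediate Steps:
J(y) = -1/y
J(-4)/48 + 21 = -1/(-4)/48 + 21 = -1*(-1/4)*(1/48) + 21 = (1/4)*(1/48) + 21 = 1/192 + 21 = 4033/192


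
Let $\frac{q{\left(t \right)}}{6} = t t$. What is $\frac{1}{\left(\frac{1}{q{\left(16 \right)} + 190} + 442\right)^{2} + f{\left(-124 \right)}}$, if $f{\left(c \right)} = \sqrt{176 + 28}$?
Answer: $\frac{1733839300464009124}{338730667300984247833297} - \frac{17749787627552 \sqrt{51}}{338730667300984247833297} \approx 5.1183 \cdot 10^{-6}$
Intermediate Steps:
$q{\left(t \right)} = 6 t^{2}$ ($q{\left(t \right)} = 6 t t = 6 t^{2}$)
$f{\left(c \right)} = 2 \sqrt{51}$ ($f{\left(c \right)} = \sqrt{204} = 2 \sqrt{51}$)
$\frac{1}{\left(\frac{1}{q{\left(16 \right)} + 190} + 442\right)^{2} + f{\left(-124 \right)}} = \frac{1}{\left(\frac{1}{6 \cdot 16^{2} + 190} + 442\right)^{2} + 2 \sqrt{51}} = \frac{1}{\left(\frac{1}{6 \cdot 256 + 190} + 442\right)^{2} + 2 \sqrt{51}} = \frac{1}{\left(\frac{1}{1536 + 190} + 442\right)^{2} + 2 \sqrt{51}} = \frac{1}{\left(\frac{1}{1726} + 442\right)^{2} + 2 \sqrt{51}} = \frac{1}{\left(\frac{762893}{1726}\right)^{2} + 2 \sqrt{51}} = \frac{1}{\frac{582005729449}{2979076} + 2 \sqrt{51}}$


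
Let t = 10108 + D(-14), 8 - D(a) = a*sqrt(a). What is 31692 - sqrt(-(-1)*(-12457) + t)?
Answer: 31692 - sqrt(-2341 + 14*I*sqrt(14)) ≈ 31691.0 - 48.387*I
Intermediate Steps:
D(a) = 8 - a**(3/2) (D(a) = 8 - a*sqrt(a) = 8 - a**(3/2))
t = 10116 + 14*I*sqrt(14) (t = 10108 + (8 - (-14)**(3/2)) = 10108 + (8 - (-14)*I*sqrt(14)) = 10108 + (8 + 14*I*sqrt(14)) = 10116 + 14*I*sqrt(14) ≈ 10116.0 + 52.383*I)
31692 - sqrt(-(-1)*(-12457) + t) = 31692 - sqrt(-(-1)*(-12457) + (10116 + 14*I*sqrt(14))) = 31692 - sqrt(-1*12457 + (10116 + 14*I*sqrt(14))) = 31692 - sqrt(-12457 + (10116 + 14*I*sqrt(14))) = 31692 - sqrt(-2341 + 14*I*sqrt(14))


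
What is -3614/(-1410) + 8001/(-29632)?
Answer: 47904319/20890560 ≈ 2.2931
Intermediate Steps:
-3614/(-1410) + 8001/(-29632) = -3614*(-1/1410) + 8001*(-1/29632) = 1807/705 - 8001/29632 = 47904319/20890560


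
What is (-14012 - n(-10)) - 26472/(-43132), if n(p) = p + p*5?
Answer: -150437798/10783 ≈ -13951.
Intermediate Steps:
n(p) = 6*p (n(p) = p + 5*p = 6*p)
(-14012 - n(-10)) - 26472/(-43132) = (-14012 - 6*(-10)) - 26472/(-43132) = (-14012 - 1*(-60)) - 26472*(-1)/43132 = (-14012 + 60) - 1*(-6618/10783) = -13952 + 6618/10783 = -150437798/10783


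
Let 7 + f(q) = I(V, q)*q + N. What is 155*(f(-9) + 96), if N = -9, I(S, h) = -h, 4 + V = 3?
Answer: -155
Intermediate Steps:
V = -1 (V = -4 + 3 = -1)
f(q) = -16 - q² (f(q) = -7 + ((-q)*q - 9) = -7 + (-q² - 9) = -7 + (-9 - q²) = -16 - q²)
155*(f(-9) + 96) = 155*((-16 - 1*(-9)²) + 96) = 155*((-16 - 1*81) + 96) = 155*((-16 - 81) + 96) = 155*(-97 + 96) = 155*(-1) = -155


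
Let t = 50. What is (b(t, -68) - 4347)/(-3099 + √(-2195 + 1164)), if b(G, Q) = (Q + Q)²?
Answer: -43847751/9604832 - 14149*I*√1031/9604832 ≈ -4.5652 - 0.0473*I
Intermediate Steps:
b(G, Q) = 4*Q² (b(G, Q) = (2*Q)² = 4*Q²)
(b(t, -68) - 4347)/(-3099 + √(-2195 + 1164)) = (4*(-68)² - 4347)/(-3099 + √(-2195 + 1164)) = (4*4624 - 4347)/(-3099 + √(-1031)) = (18496 - 4347)/(-3099 + I*√1031) = 14149/(-3099 + I*√1031)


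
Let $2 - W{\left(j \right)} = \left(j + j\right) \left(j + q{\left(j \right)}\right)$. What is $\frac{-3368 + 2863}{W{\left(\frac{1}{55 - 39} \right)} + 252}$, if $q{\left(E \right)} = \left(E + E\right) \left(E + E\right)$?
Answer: $- \frac{258560}{130043} \approx -1.9883$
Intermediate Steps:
$q{\left(E \right)} = 4 E^{2}$ ($q{\left(E \right)} = 2 E 2 E = 4 E^{2}$)
$W{\left(j \right)} = 2 - 2 j \left(j + 4 j^{2}\right)$ ($W{\left(j \right)} = 2 - \left(j + j\right) \left(j + 4 j^{2}\right) = 2 - 2 j \left(j + 4 j^{2}\right)$)
$\frac{-3368 + 2863}{W{\left(\frac{1}{55 - 39} \right)} + 252} = \frac{-3368 + 2863}{\left(2 - 8 \left(\frac{1}{55 - 39}\right)^{3} - 2 \left(\frac{1}{55 - 39}\right)^{2}\right) + 252} = - \frac{505}{\left(2 - 8 \left(\frac{1}{16}\right)^{3} - 2 \left(\frac{1}{16}\right)^{2}\right) + 252} = - \frac{505}{\left(2 - \frac{8}{4096} - \frac{2}{256}\right) + 252} = - \frac{505}{\left(2 - \frac{1}{512} - \frac{1}{128}\right) + 252} = - \frac{505}{\frac{1019}{512} + 252} = - \frac{505}{\frac{130043}{512}} = \left(-505\right) \frac{512}{130043} = - \frac{258560}{130043}$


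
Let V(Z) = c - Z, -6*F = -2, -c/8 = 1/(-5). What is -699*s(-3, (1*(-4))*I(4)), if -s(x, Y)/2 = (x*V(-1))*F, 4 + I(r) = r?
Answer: -18174/5 ≈ -3634.8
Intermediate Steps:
I(r) = -4 + r
c = 8/5 (c = -8/(-5) = -8*(-1/5) = 8/5 ≈ 1.6000)
F = 1/3 (F = -1/6*(-2) = 1/3 ≈ 0.33333)
V(Z) = 8/5 - Z
s(x, Y) = -26*x/15 (s(x, Y) = -2*x*(8/5 - 1*(-1))/3 = -2*x*(8/5 + 1)/3 = -2*x*(13/5)/3 = -2*13*x/5/3 = -26*x/15)
-699*s(-3, (1*(-4))*I(4)) = -(-6058)*(-3)/5 = -699*26/5 = -18174/5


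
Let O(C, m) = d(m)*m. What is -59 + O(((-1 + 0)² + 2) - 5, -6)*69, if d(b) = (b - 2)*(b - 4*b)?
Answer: 59557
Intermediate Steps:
d(b) = -3*b*(-2 + b) (d(b) = (-2 + b)*(-3*b) = -3*b*(-2 + b))
O(C, m) = 3*m²*(2 - m) (O(C, m) = (3*m*(2 - m))*m = 3*m²*(2 - m))
-59 + O(((-1 + 0)² + 2) - 5, -6)*69 = -59 + (3*(-6)²*(2 - 1*(-6)))*69 = -59 + (3*36*(2 + 6))*69 = -59 + (3*36*8)*69 = -59 + 864*69 = -59 + 59616 = 59557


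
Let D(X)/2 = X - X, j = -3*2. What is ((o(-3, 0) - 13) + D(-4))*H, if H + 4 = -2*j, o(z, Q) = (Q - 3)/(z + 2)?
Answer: -80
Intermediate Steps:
j = -6
o(z, Q) = (-3 + Q)/(2 + z)
D(X) = 0 (D(X) = 2*(X - X) = 2*0 = 0)
H = 8 (H = -4 - 2*(-6) = -4 + 12 = 8)
((o(-3, 0) - 13) + D(-4))*H = (((-3 + 0)/(2 - 3) - 13) + 0)*8 = ((-3/(-1) - 13) + 0)*8 = ((-1*(-3) - 13) + 0)*8 = ((3 - 13) + 0)*8 = (-10 + 0)*8 = -10*8 = -80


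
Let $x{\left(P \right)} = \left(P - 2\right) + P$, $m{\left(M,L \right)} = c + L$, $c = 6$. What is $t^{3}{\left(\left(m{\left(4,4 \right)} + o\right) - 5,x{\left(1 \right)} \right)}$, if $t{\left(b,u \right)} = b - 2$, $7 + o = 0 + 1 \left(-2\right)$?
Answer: $-216$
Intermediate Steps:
$m{\left(M,L \right)} = 6 + L$
$x{\left(P \right)} = -2 + 2 P$ ($x{\left(P \right)} = \left(-2 + P\right) + P = -2 + 2 P$)
$o = -9$ ($o = -7 + \left(0 + 1 \left(-2\right)\right) = -7 + \left(0 - 2\right) = -7 - 2 = -9$)
$t{\left(b,u \right)} = -2 + b$
$t^{3}{\left(\left(m{\left(4,4 \right)} + o\right) - 5,x{\left(1 \right)} \right)} = \left(-2 + \left(\left(\left(6 + 4\right) - 9\right) - 5\right)\right)^{3} = \left(-2 + \left(\left(10 - 9\right) - 5\right)\right)^{3} = \left(-2 + \left(1 - 5\right)\right)^{3} = \left(-2 - 4\right)^{3} = \left(-6\right)^{3} = -216$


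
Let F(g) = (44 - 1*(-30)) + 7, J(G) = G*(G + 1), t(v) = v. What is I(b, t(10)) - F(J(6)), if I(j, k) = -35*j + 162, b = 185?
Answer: -6394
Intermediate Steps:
J(G) = G*(1 + G)
F(g) = 81 (F(g) = (44 + 30) + 7 = 74 + 7 = 81)
I(j, k) = 162 - 35*j
I(b, t(10)) - F(J(6)) = (162 - 35*185) - 1*81 = (162 - 6475) - 81 = -6313 - 81 = -6394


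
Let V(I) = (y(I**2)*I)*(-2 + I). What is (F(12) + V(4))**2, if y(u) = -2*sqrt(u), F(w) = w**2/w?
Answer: 2704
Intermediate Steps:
F(w) = w
V(I) = -2*I*sqrt(I**2)*(-2 + I) (V(I) = ((-2*sqrt(I**2))*I)*(-2 + I) = (-2*I*sqrt(I**2))*(-2 + I) = -2*I*sqrt(I**2)*(-2 + I))
(F(12) + V(4))**2 = (12 + 2*4*sqrt(4**2)*(2 - 1*4))**2 = (12 + 2*4*sqrt(16)*(2 - 4))**2 = (12 + 2*4*4*(-2))**2 = (12 - 64)**2 = (-52)**2 = 2704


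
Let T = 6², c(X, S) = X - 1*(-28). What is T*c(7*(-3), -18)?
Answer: 252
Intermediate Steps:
c(X, S) = 28 + X (c(X, S) = X + 28 = 28 + X)
T = 36
T*c(7*(-3), -18) = 36*(28 + 7*(-3)) = 36*(28 - 21) = 36*7 = 252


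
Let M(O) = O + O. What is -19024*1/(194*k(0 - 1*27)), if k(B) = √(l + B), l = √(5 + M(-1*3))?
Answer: -9512/(97*√(-27 + I)) ≈ -0.34918 + 18.862*I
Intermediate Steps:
M(O) = 2*O
l = I (l = √(5 + 2*(-1*3)) = √(5 + 2*(-3)) = √(5 - 6) = √(-1) = I ≈ 1.0*I)
k(B) = √(I + B)
-19024*1/(194*k(0 - 1*27)) = -19024*1/(194*√(I + (0 - 1*27))) = -19024*1/(194*√(I + (0 - 27))) = -19024*1/(194*√(I - 27)) = -19024*1/(194*√(-27 + I)) = -9512/(97*√(-27 + I))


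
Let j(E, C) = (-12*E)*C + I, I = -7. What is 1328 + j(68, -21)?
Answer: 18457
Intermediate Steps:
j(E, C) = -7 - 12*C*E (j(E, C) = (-12*E)*C - 7 = -12*C*E - 7 = -7 - 12*C*E)
1328 + j(68, -21) = 1328 + (-7 - 12*(-21)*68) = 1328 + (-7 + 17136) = 1328 + 17129 = 18457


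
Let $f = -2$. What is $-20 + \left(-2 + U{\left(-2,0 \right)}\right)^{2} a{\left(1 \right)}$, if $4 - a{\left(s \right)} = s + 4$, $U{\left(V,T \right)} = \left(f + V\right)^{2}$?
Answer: $-216$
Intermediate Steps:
$U{\left(V,T \right)} = \left(-2 + V\right)^{2}$
$a{\left(s \right)} = - s$ ($a{\left(s \right)} = 4 - \left(s + 4\right) = 4 - \left(4 + s\right) = - s$)
$-20 + \left(-2 + U{\left(-2,0 \right)}\right)^{2} a{\left(1 \right)} = -20 + \left(-2 + \left(-2 - 2\right)^{2}\right)^{2} \left(\left(-1\right) 1\right) = -20 + \left(-2 + \left(-4\right)^{2}\right)^{2} \left(-1\right) = -20 + \left(-2 + 16\right)^{2} \left(-1\right) = -20 + 14^{2} \left(-1\right) = -20 + 196 \left(-1\right) = -20 - 196 = -216$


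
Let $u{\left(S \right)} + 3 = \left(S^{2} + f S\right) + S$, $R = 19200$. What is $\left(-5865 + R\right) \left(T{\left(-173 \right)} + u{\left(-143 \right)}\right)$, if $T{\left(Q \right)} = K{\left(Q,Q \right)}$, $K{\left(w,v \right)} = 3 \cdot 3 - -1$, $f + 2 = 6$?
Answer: $263246235$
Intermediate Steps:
$f = 4$ ($f = -2 + 6 = 4$)
$u{\left(S \right)} = -3 + S^{2} + 5 S$ ($u{\left(S \right)} = -3 + \left(\left(S^{2} + 4 S\right) + S\right) = -3 + \left(S^{2} + 5 S\right) = -3 + S^{2} + 5 S$)
$K{\left(w,v \right)} = 10$ ($K{\left(w,v \right)} = 9 + 1 = 10$)
$T{\left(Q \right)} = 10$
$\left(-5865 + R\right) \left(T{\left(-173 \right)} + u{\left(-143 \right)}\right) = \left(-5865 + 19200\right) \left(10 + \left(-3 + \left(-143\right)^{2} + 5 \left(-143\right)\right)\right) = 13335 \left(10 - -19731\right) = 13335 \left(10 + 19731\right) = 13335 \cdot 19741 = 263246235$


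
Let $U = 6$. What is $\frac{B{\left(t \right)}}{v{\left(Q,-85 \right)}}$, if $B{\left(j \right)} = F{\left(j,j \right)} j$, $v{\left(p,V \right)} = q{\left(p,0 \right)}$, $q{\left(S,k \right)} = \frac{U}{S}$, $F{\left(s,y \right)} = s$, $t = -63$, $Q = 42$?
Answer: $27783$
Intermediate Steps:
$q{\left(S,k \right)} = \frac{6}{S}$
$v{\left(p,V \right)} = \frac{6}{p}$
$B{\left(j \right)} = j^{2}$ ($B{\left(j \right)} = j j = j^{2}$)
$\frac{B{\left(t \right)}}{v{\left(Q,-85 \right)}} = \frac{\left(-63\right)^{2}}{6 \cdot \frac{1}{42}} = \frac{3969}{6 \cdot \frac{1}{42}} = 3969 \frac{1}{\frac{1}{7}} = 3969 \cdot 7 = 27783$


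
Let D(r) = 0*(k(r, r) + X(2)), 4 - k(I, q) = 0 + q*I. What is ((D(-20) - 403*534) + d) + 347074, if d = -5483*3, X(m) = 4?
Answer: 115423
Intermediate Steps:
k(I, q) = 4 - I*q (k(I, q) = 4 - (0 + q*I) = 4 - (0 + I*q) = 4 - I*q)
D(r) = 0 (D(r) = 0*((4 - r*r) + 4) = 0*((4 - r²) + 4) = 0*(8 - r²) = 0)
d = -16449
((D(-20) - 403*534) + d) + 347074 = ((0 - 403*534) - 16449) + 347074 = ((0 - 215202) - 16449) + 347074 = (-215202 - 16449) + 347074 = -231651 + 347074 = 115423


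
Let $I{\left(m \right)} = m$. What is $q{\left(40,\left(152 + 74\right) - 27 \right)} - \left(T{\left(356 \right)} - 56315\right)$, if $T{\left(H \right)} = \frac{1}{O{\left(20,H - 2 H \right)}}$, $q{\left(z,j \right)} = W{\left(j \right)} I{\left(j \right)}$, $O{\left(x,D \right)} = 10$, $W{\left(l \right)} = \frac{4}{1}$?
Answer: $\frac{571109}{10} \approx 57111.0$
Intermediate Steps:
$W{\left(l \right)} = 4$ ($W{\left(l \right)} = 4 \cdot 1 = 4$)
$q{\left(z,j \right)} = 4 j$
$T{\left(H \right)} = \frac{1}{10}$
$q{\left(40,\left(152 + 74\right) - 27 \right)} - \left(T{\left(356 \right)} - 56315\right) = 4 \left(\left(152 + 74\right) - 27\right) - \left(\frac{1}{10} - 56315\right) = 4 \left(226 - 27\right) - \left(\frac{1}{10} - 56315\right) = 4 \cdot 199 - - \frac{563149}{10} = 796 + \frac{563149}{10} = \frac{571109}{10}$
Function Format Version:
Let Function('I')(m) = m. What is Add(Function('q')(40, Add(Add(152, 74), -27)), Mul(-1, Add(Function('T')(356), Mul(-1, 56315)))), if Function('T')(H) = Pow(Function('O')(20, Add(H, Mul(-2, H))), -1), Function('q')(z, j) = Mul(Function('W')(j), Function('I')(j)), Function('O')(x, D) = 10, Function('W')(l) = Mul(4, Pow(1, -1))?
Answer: Rational(571109, 10) ≈ 57111.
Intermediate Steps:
Function('W')(l) = 4 (Function('W')(l) = Mul(4, 1) = 4)
Function('q')(z, j) = Mul(4, j)
Function('T')(H) = Rational(1, 10) (Function('T')(H) = Pow(10, -1) = Rational(1, 10))
Add(Function('q')(40, Add(Add(152, 74), -27)), Mul(-1, Add(Function('T')(356), Mul(-1, 56315)))) = Add(Mul(4, Add(Add(152, 74), -27)), Mul(-1, Add(Rational(1, 10), Mul(-1, 56315)))) = Add(Mul(4, Add(226, -27)), Mul(-1, Add(Rational(1, 10), -56315))) = Add(Mul(4, 199), Mul(-1, Rational(-563149, 10))) = Add(796, Rational(563149, 10)) = Rational(571109, 10)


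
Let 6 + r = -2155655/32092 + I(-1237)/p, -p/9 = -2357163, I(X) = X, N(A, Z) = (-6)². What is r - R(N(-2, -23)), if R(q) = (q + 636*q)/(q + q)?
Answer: -266655473584507/680814674964 ≈ -391.67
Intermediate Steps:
N(A, Z) = 36
p = 21214467 (p = -9*(-2357163) = 21214467)
r = -49815999608473/680814674964 (r = -6 + (-2155655/32092 - 1237/21214467) = -6 - 45731111558689/680814674964 = -49815999608473/680814674964 ≈ -73.171)
R(q) = 637/2 (R(q) = (637*q)/((2*q)) = (637*q)*(1/(2*q)) = 637/2)
r - R(N(-2, -23)) = -49815999608473/680814674964 - 1*637/2 = -49815999608473/680814674964 - 637/2 = -266655473584507/680814674964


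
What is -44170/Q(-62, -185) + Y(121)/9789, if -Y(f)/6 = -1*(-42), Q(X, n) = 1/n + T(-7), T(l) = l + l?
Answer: 26663223706/8454433 ≈ 3153.8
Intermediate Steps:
T(l) = 2*l
Q(X, n) = -14 + 1/n (Q(X, n) = 1/n + 2*(-7) = 1/n - 14 = -14 + 1/n)
Y(f) = -252 (Y(f) = -(-6)*(-42) = -6*42 = -252)
-44170/Q(-62, -185) + Y(121)/9789 = -44170/(-14 + 1/(-185)) - 252/9789 = -44170/(-14 - 1/185) - 252*1/9789 = -44170/(-2591/185) - 84/3263 = -44170*(-185/2591) - 84/3263 = 8171450/2591 - 84/3263 = 26663223706/8454433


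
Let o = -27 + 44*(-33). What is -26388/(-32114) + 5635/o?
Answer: -70967269/23748303 ≈ -2.9883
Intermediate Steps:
o = -1479 (o = -27 - 1452 = -1479)
-26388/(-32114) + 5635/o = -26388/(-32114) + 5635/(-1479) = -26388*(-1/32114) + 5635*(-1/1479) = 13194/16057 - 5635/1479 = -70967269/23748303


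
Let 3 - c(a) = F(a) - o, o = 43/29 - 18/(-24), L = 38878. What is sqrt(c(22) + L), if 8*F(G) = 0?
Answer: sqrt(130803195)/58 ≈ 197.19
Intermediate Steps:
F(G) = 0 (F(G) = (1/8)*0 = 0)
o = 259/116 (o = 43*(1/29) - 18*(-1/24) = 43/29 + 3/4 = 259/116 ≈ 2.2328)
c(a) = 607/116 (c(a) = 3 - (0 - 1*259/116) = 3 - (0 - 259/116) = 3 - 1*(-259/116) = 3 + 259/116 = 607/116)
sqrt(c(22) + L) = sqrt(607/116 + 38878) = sqrt(4510455/116) = sqrt(130803195)/58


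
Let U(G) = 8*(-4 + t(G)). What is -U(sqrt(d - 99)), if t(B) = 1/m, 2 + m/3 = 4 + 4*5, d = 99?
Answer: 1052/33 ≈ 31.879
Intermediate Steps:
m = 66 (m = -6 + 3*(4 + 4*5) = -6 + 3*(4 + 20) = -6 + 3*24 = -6 + 72 = 66)
t(B) = 1/66
U(G) = -1052/33 (U(G) = 8*(-4 + 1/66) = 8*(-263/66) = -1052/33)
-U(sqrt(d - 99)) = -1*(-1052/33) = 1052/33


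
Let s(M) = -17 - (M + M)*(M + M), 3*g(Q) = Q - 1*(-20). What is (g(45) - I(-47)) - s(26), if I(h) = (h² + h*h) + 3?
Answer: -5035/3 ≈ -1678.3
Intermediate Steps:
g(Q) = 20/3 + Q/3 (g(Q) = (Q - 1*(-20))/3 = (Q + 20)/3 = (20 + Q)/3 = 20/3 + Q/3)
I(h) = 3 + 2*h² (I(h) = (h² + h²) + 3 = 2*h² + 3 = 3 + 2*h²)
s(M) = -17 - 4*M² (s(M) = -17 - 2*M*2*M = -17 - 4*M²)
(g(45) - I(-47)) - s(26) = ((20/3 + (⅓)*45) - (3 + 2*(-47)²)) - (-17 - 4*26²) = ((20/3 + 15) - (3 + 2*2209)) - (-17 - 4*676) = (65/3 - (3 + 4418)) - (-17 - 2704) = (65/3 - 1*4421) - 1*(-2721) = (65/3 - 4421) + 2721 = -13198/3 + 2721 = -5035/3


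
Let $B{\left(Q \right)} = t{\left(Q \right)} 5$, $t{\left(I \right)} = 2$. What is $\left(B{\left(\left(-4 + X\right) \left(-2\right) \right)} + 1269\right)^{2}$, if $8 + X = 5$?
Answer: $1635841$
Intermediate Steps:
$X = -3$ ($X = -8 + 5 = -3$)
$B{\left(Q \right)} = 10$ ($B{\left(Q \right)} = 2 \cdot 5 = 10$)
$\left(B{\left(\left(-4 + X\right) \left(-2\right) \right)} + 1269\right)^{2} = \left(10 + 1269\right)^{2} = 1279^{2} = 1635841$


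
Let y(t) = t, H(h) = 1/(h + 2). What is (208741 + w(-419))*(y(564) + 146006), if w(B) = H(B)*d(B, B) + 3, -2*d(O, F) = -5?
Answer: 12758368202935/417 ≈ 3.0596e+10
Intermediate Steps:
d(O, F) = 5/2 (d(O, F) = -½*(-5) = 5/2)
H(h) = 1/(2 + h)
w(B) = 3 + 5/(2*(2 + B)) (w(B) = (5/2)/(2 + B) + 3 = 5/(2*(2 + B)) + 3 = 3 + 5/(2*(2 + B)))
(208741 + w(-419))*(y(564) + 146006) = (208741 + (17 + 6*(-419))/(2*(2 - 419)))*(564 + 146006) = (208741 + (½)*(17 - 2514)/(-417))*146570 = (208741 + (½)*(-1/417)*(-2497))*146570 = (208741 + 2497/834)*146570 = (174092491/834)*146570 = 12758368202935/417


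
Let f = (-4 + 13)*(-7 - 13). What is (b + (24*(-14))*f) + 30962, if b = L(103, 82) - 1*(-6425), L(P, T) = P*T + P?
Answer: 106416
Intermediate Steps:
L(P, T) = P + P*T
f = -180 (f = 9*(-20) = -180)
b = 14974 (b = 103*(1 + 82) - 1*(-6425) = 103*83 + 6425 = 8549 + 6425 = 14974)
(b + (24*(-14))*f) + 30962 = (14974 + (24*(-14))*(-180)) + 30962 = (14974 - 336*(-180)) + 30962 = (14974 + 60480) + 30962 = 75454 + 30962 = 106416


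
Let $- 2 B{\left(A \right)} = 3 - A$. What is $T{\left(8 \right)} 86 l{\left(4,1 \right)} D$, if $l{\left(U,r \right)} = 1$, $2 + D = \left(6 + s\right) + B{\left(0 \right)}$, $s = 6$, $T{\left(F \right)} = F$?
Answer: $5848$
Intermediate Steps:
$B{\left(A \right)} = - \frac{3}{2} + \frac{A}{2}$ ($B{\left(A \right)} = - \frac{3 - A}{2} = - \frac{3}{2} + \frac{A}{2}$)
$D = \frac{17}{2}$ ($D = -2 + \left(\left(6 + 6\right) + \left(- \frac{3}{2} + \frac{1}{2} \cdot 0\right)\right) = -2 + \left(12 + \left(- \frac{3}{2} + 0\right)\right) = -2 + \left(12 - \frac{3}{2}\right) = -2 + \frac{21}{2} = \frac{17}{2} \approx 8.5$)
$T{\left(8 \right)} 86 l{\left(4,1 \right)} D = 8 \cdot 86 \cdot 1 \cdot \frac{17}{2} = 688 \cdot \frac{17}{2} = 5848$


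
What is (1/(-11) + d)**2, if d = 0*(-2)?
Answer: 1/121 ≈ 0.0082645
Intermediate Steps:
d = 0
(1/(-11) + d)**2 = (1/(-11) + 0)**2 = (-1/11 + 0)**2 = (-1/11)**2 = 1/121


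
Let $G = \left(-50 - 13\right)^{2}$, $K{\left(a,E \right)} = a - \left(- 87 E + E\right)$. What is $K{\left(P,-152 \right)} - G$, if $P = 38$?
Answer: $-17003$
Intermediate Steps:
$K{\left(a,E \right)} = a + 86 E$ ($K{\left(a,E \right)} = a - - 86 E = a + 86 E$)
$G = 3969$ ($G = \left(-63\right)^{2} = 3969$)
$K{\left(P,-152 \right)} - G = \left(38 + 86 \left(-152\right)\right) - 3969 = \left(38 - 13072\right) - 3969 = -13034 - 3969 = -17003$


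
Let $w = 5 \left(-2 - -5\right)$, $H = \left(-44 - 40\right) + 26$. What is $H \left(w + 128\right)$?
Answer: $-8294$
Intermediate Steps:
$H = -58$ ($H = -84 + 26 = -58$)
$w = 15$ ($w = 5 \left(-2 + 5\right) = 5 \cdot 3 = 15$)
$H \left(w + 128\right) = - 58 \left(15 + 128\right) = \left(-58\right) 143 = -8294$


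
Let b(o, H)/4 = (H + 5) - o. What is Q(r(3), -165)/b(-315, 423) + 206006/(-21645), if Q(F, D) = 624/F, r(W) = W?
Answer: -151936918/16082235 ≈ -9.4475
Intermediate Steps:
b(o, H) = 20 - 4*o + 4*H (b(o, H) = 4*((H + 5) - o) = 4*((5 + H) - o) = 4*(5 + H - o) = 20 - 4*o + 4*H)
Q(r(3), -165)/b(-315, 423) + 206006/(-21645) = (624/3)/(20 - 4*(-315) + 4*423) + 206006/(-21645) = (624*(⅓))/(20 + 1260 + 1692) + 206006*(-1/21645) = 208/2972 - 206006/21645 = 208*(1/2972) - 206006/21645 = 52/743 - 206006/21645 = -151936918/16082235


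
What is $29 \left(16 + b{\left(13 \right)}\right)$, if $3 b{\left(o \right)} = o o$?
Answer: $\frac{6293}{3} \approx 2097.7$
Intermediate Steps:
$b{\left(o \right)} = \frac{o^{2}}{3}$ ($b{\left(o \right)} = \frac{o o}{3} = \frac{o^{2}}{3}$)
$29 \left(16 + b{\left(13 \right)}\right) = 29 \left(16 + \frac{13^{2}}{3}\right) = 29 \left(16 + \frac{1}{3} \cdot 169\right) = 29 \left(16 + \frac{169}{3}\right) = 29 \cdot \frac{217}{3} = \frac{6293}{3}$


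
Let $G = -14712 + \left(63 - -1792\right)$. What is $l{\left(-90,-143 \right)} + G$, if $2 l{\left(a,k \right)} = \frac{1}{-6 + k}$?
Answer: $- \frac{3831387}{298} \approx -12857.0$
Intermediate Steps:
$l{\left(a,k \right)} = \frac{1}{2 \left(-6 + k\right)}$
$G = -12857$ ($G = -14712 + \left(63 + 1792\right) = -14712 + 1855 = -12857$)
$l{\left(-90,-143 \right)} + G = \frac{1}{2 \left(-6 - 143\right)} - 12857 = \frac{1}{2 \left(-149\right)} - 12857 = \frac{1}{2} \left(- \frac{1}{149}\right) - 12857 = - \frac{1}{298} - 12857 = - \frac{3831387}{298}$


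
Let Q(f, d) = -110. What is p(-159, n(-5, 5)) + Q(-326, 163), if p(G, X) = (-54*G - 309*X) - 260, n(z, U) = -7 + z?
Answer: 11924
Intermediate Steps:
p(G, X) = -260 - 309*X - 54*G (p(G, X) = (-309*X - 54*G) - 260 = -260 - 309*X - 54*G)
p(-159, n(-5, 5)) + Q(-326, 163) = (-260 - 309*(-7 - 5) - 54*(-159)) - 110 = (-260 - 309*(-12) + 8586) - 110 = (-260 + 3708 + 8586) - 110 = 12034 - 110 = 11924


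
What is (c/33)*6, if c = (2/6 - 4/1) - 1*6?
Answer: -58/33 ≈ -1.7576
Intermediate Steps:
c = -29/3 (c = (2*(⅙) - 4*1) - 6 = (⅓ - 4) - 6 = -11/3 - 6 = -29/3 ≈ -9.6667)
(c/33)*6 = (-29/3/33)*6 = ((1/33)*(-29/3))*6 = -29/99*6 = -58/33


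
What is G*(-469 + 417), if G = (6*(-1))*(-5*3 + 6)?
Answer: -2808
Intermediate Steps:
G = 54 (G = -6*(-15 + 6) = -6*(-9) = 54)
G*(-469 + 417) = 54*(-469 + 417) = 54*(-52) = -2808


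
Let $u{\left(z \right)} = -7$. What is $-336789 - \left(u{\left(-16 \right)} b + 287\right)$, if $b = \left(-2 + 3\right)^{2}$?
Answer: $-337069$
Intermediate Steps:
$b = 1$ ($b = 1^{2} = 1$)
$-336789 - \left(u{\left(-16 \right)} b + 287\right) = -336789 - \left(\left(-7\right) 1 + 287\right) = -336789 - \left(-7 + 287\right) = -336789 - 280 = -337069$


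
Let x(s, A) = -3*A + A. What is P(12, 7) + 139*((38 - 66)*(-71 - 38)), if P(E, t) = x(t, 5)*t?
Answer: 424158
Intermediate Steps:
x(s, A) = -2*A
P(E, t) = -10*t (P(E, t) = (-2*5)*t = -10*t)
P(12, 7) + 139*((38 - 66)*(-71 - 38)) = -10*7 + 139*((38 - 66)*(-71 - 38)) = -70 + 139*(-28*(-109)) = -70 + 139*3052 = -70 + 424228 = 424158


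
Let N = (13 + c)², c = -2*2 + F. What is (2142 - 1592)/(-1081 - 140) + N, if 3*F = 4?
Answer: 35407/333 ≈ 106.33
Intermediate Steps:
F = 4/3 (F = (⅓)*4 = 4/3 ≈ 1.3333)
c = -8/3 (c = -2*2 + 4/3 = -4 + 4/3 = -8/3 ≈ -2.6667)
N = 961/9 (N = (13 - 8/3)² = (31/3)² = 961/9 ≈ 106.78)
(2142 - 1592)/(-1081 - 140) + N = (2142 - 1592)/(-1081 - 140) + 961/9 = 550/(-1221) + 961/9 = 550*(-1/1221) + 961/9 = -50/111 + 961/9 = 35407/333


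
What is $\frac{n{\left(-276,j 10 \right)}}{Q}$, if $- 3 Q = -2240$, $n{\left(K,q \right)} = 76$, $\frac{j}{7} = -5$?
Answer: $\frac{57}{560} \approx 0.10179$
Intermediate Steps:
$j = -35$ ($j = 7 \left(-5\right) = -35$)
$Q = \frac{2240}{3}$ ($Q = \left(- \frac{1}{3}\right) \left(-2240\right) = \frac{2240}{3} \approx 746.67$)
$\frac{n{\left(-276,j 10 \right)}}{Q} = \frac{76}{\frac{2240}{3}} = 76 \cdot \frac{3}{2240} = \frac{57}{560}$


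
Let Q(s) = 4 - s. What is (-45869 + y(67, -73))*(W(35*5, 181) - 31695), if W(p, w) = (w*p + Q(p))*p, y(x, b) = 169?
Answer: -250504778500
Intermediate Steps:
W(p, w) = p*(4 - p + p*w) (W(p, w) = (w*p + (4 - p))*p = (p*w + (4 - p))*p = (4 - p + p*w)*p = p*(4 - p + p*w))
(-45869 + y(67, -73))*(W(35*5, 181) - 31695) = (-45869 + 169)*((35*5)*(4 - 35*5 + (35*5)*181) - 31695) = -45700*(175*(4 - 1*175 + 175*181) - 31695) = -45700*(175*(4 - 175 + 31675) - 31695) = -45700*(175*31504 - 31695) = -45700*(5513200 - 31695) = -45700*5481505 = -250504778500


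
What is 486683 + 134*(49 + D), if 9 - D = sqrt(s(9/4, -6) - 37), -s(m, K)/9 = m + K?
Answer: 494455 - 67*I*sqrt(13) ≈ 4.9446e+5 - 241.57*I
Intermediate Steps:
s(m, K) = -9*K - 9*m (s(m, K) = -9*(m + K) = -9*(K + m) = -9*K - 9*m)
D = 9 - I*sqrt(13)/2 (D = 9 - sqrt((-9*(-6) - 81/4) - 37) = 9 - sqrt((54 - 81/4) - 37) = 9 - sqrt(135/4 - 37) = 9 - sqrt(-13/4) = 9 - I*sqrt(13)/2 ≈ 9.0 - 1.8028*I)
486683 + 134*(49 + D) = 486683 + 134*(49 + (9 - I*sqrt(13)/2)) = 486683 + 134*(58 - I*sqrt(13)/2) = 486683 + (7772 - 67*I*sqrt(13)) = 494455 - 67*I*sqrt(13)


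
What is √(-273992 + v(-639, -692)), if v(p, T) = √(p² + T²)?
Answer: √(-273992 + √887185) ≈ 522.54*I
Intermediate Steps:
v(p, T) = √(T² + p²)
√(-273992 + v(-639, -692)) = √(-273992 + √((-692)² + (-639)²)) = √(-273992 + √(478864 + 408321)) = √(-273992 + √887185)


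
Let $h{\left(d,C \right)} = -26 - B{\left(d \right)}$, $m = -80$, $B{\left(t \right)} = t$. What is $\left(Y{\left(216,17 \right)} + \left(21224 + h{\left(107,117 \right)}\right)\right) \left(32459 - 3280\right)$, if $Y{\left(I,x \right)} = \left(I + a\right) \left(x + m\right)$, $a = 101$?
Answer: $32680480$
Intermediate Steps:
$h{\left(d,C \right)} = -26 - d$
$Y{\left(I,x \right)} = \left(-80 + x\right) \left(101 + I\right)$ ($Y{\left(I,x \right)} = \left(I + 101\right) \left(x - 80\right) = \left(101 + I\right) \left(-80 + x\right) = \left(-80 + x\right) \left(101 + I\right)$)
$\left(Y{\left(216,17 \right)} + \left(21224 + h{\left(107,117 \right)}\right)\right) \left(32459 - 3280\right) = \left(\left(-8080 - 17280 + 101 \cdot 17 + 216 \cdot 17\right) + \left(21224 - 133\right)\right) \left(32459 - 3280\right) = \left(\left(-8080 - 17280 + 1717 + 3672\right) + \left(21224 - 133\right)\right) 29179 = \left(-19971 + \left(21224 - 133\right)\right) 29179 = \left(-19971 + 21091\right) 29179 = 1120 \cdot 29179 = 32680480$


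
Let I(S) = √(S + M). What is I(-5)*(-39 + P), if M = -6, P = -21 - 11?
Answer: -71*I*√11 ≈ -235.48*I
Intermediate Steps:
P = -32
I(S) = √(-6 + S) (I(S) = √(S - 6) = √(-6 + S))
I(-5)*(-39 + P) = √(-6 - 5)*(-39 - 32) = √(-11)*(-71) = (I*√11)*(-71) = -71*I*√11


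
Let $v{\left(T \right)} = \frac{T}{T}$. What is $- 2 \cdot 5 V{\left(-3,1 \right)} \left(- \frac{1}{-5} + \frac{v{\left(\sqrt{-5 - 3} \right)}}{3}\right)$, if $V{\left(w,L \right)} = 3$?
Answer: $-16$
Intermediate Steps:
$v{\left(T \right)} = 1$
$- 2 \cdot 5 V{\left(-3,1 \right)} \left(- \frac{1}{-5} + \frac{v{\left(\sqrt{-5 - 3} \right)}}{3}\right) = - 2 \cdot 5 \cdot 3 \left(- \frac{1}{-5} + 1 \cdot \frac{1}{3}\right) = - 2 \cdot 15 \left(\left(-1\right) \left(- \frac{1}{5}\right) + 1 \cdot \frac{1}{3}\right) = - 2 \cdot 15 \left(\frac{1}{5} + \frac{1}{3}\right) = - 2 \cdot 15 \cdot \frac{8}{15} = \left(-2\right) 8 = -16$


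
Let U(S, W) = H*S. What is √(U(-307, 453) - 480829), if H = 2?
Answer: I*√481443 ≈ 693.86*I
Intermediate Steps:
U(S, W) = 2*S
√(U(-307, 453) - 480829) = √(2*(-307) - 480829) = √(-614 - 480829) = √(-481443) = I*√481443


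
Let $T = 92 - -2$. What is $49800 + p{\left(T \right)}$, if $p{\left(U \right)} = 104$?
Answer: $49904$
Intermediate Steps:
$T = 94$ ($T = 92 + 2 = 94$)
$49800 + p{\left(T \right)} = 49800 + 104 = 49904$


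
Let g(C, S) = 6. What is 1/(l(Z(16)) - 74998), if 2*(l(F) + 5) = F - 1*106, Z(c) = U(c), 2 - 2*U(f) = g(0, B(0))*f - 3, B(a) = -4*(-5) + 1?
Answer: -4/300315 ≈ -1.3319e-5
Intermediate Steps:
B(a) = 21 (B(a) = 20 + 1 = 21)
U(f) = 5/2 - 3*f (U(f) = 1 - (6*f - 3)/2 = 1 - (-3 + 6*f)/2 = 1 + (3/2 - 3*f) = 5/2 - 3*f)
Z(c) = 5/2 - 3*c
l(F) = -58 + F/2 (l(F) = -5 + (F - 1*106)/2 = -5 + (F - 106)/2 = -5 + (-106 + F)/2 = -5 + (-53 + F/2) = -58 + F/2)
1/(l(Z(16)) - 74998) = 1/((-58 + (5/2 - 3*16)/2) - 74998) = 1/((-58 + (5/2 - 48)/2) - 74998) = 1/((-58 + (1/2)*(-91/2)) - 74998) = 1/((-58 - 91/4) - 74998) = 1/(-323/4 - 74998) = 1/(-300315/4) = -4/300315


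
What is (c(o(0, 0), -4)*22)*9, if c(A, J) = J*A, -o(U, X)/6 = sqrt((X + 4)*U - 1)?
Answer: 4752*I ≈ 4752.0*I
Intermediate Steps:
o(U, X) = -6*sqrt(-1 + U*(4 + X)) (o(U, X) = -6*sqrt((X + 4)*U - 1) = -6*sqrt((4 + X)*U - 1) = -6*sqrt(U*(4 + X) - 1) = -6*sqrt(-1 + U*(4 + X)))
c(A, J) = A*J
(c(o(0, 0), -4)*22)*9 = ((-6*sqrt(-1 + 4*0 + 0*0)*(-4))*22)*9 = ((-6*sqrt(-1 + 0 + 0)*(-4))*22)*9 = ((-6*I*(-4))*22)*9 = ((24*I)*22)*9 = (528*I)*9 = 4752*I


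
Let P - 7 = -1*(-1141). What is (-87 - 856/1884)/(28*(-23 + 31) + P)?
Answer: -41191/646212 ≈ -0.063742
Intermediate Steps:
P = 1148 (P = 7 - 1*(-1141) = 7 + 1141 = 1148)
(-87 - 856/1884)/(28*(-23 + 31) + P) = (-87 - 856/1884)/(28*(-23 + 31) + 1148) = (-87 - 856*1/1884)/(28*8 + 1148) = (-87 - 214/471)/(224 + 1148) = -41191/471/1372 = -41191/471*1/1372 = -41191/646212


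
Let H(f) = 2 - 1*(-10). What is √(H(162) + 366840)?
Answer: 2*√91713 ≈ 605.68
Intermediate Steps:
H(f) = 12 (H(f) = 2 + 10 = 12)
√(H(162) + 366840) = √(12 + 366840) = √366852 = 2*√91713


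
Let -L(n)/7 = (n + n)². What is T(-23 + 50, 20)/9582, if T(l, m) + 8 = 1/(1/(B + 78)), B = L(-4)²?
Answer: 100387/4791 ≈ 20.953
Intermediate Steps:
L(n) = -28*n² (L(n) = -7*(n + n)² = -7*4*n² = -28*n²)
B = 200704 (B = (-28*(-4)²)² = (-28*16)² = (-448)² = 200704)
T(l, m) = 200774 (T(l, m) = -8 + 1/(1/(200704 + 78)) = -8 + 1/(1/200782) = -8 + 200782 = 200774)
T(-23 + 50, 20)/9582 = 200774/9582 = 200774*(1/9582) = 100387/4791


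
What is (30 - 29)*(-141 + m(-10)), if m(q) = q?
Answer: -151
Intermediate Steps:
(30 - 29)*(-141 + m(-10)) = (30 - 29)*(-141 - 10) = 1*(-151) = -151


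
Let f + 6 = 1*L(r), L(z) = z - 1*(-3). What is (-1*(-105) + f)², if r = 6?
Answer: 11664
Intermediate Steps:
L(z) = 3 + z (L(z) = z + 3 = 3 + z)
f = 3 (f = -6 + 1*(3 + 6) = -6 + 1*9 = -6 + 9 = 3)
(-1*(-105) + f)² = (-1*(-105) + 3)² = (105 + 3)² = 108² = 11664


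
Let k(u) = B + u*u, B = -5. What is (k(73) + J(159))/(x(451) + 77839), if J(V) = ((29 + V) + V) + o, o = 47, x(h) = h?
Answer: 2859/39145 ≈ 0.073036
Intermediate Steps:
J(V) = 76 + 2*V (J(V) = ((29 + V) + V) + 47 = (29 + 2*V) + 47 = 76 + 2*V)
k(u) = -5 + u**2 (k(u) = -5 + u*u = -5 + u**2)
(k(73) + J(159))/(x(451) + 77839) = ((-5 + 73**2) + (76 + 2*159))/(451 + 77839) = ((-5 + 5329) + (76 + 318))/78290 = (5324 + 394)*(1/78290) = 5718*(1/78290) = 2859/39145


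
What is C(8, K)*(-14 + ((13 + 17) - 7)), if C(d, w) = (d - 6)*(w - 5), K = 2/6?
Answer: -84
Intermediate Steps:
K = 1/3 (K = 2*(1/6) = 1/3 ≈ 0.33333)
C(d, w) = (-6 + d)*(-5 + w)
C(8, K)*(-14 + ((13 + 17) - 7)) = (30 - 6*1/3 - 5*8 + 8*(1/3))*(-14 + ((13 + 17) - 7)) = (30 - 2 - 40 + 8/3)*(-14 + (30 - 7)) = -28*(-14 + 23)/3 = -28/3*9 = -84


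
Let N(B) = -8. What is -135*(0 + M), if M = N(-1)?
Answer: 1080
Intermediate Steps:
M = -8
-135*(0 + M) = -135*(0 - 8) = -135*(-8) = 1080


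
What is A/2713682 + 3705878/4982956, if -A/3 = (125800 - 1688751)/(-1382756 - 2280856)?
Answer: 279116389165911437/375302578252432872 ≈ 0.74371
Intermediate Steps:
A = -1562951/1221204 (A = -3*(125800 - 1688751)/(-1382756 - 2280856) = -(-4688853)/(-3663612) = -(-4688853)*(-1)/3663612 = -3*1562951/3663612 = -1562951/1221204 ≈ -1.2798)
A/2713682 + 3705878/4982956 = -1562951/1221204/2713682 + 3705878/4982956 = -1562951/1221204*1/2713682 + 3705878*(1/4982956) = -1562951/3313959313128 + 168449/226498 = 279116389165911437/375302578252432872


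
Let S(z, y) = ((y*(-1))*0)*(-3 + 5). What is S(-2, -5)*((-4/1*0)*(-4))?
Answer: 0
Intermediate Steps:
S(z, y) = 0 (S(z, y) = (-y*0)*2 = 0*2 = 0)
S(-2, -5)*((-4/1*0)*(-4)) = 0*((-4/1*0)*(-4)) = 0*((-4*1*0)*(-4)) = 0*(-4*0*(-4)) = 0*(0*(-4)) = 0*0 = 0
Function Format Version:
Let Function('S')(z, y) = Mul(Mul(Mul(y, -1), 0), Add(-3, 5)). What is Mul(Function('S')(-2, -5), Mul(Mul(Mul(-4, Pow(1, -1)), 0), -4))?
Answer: 0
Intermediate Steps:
Function('S')(z, y) = 0 (Function('S')(z, y) = Mul(Mul(Mul(-1, y), 0), 2) = Mul(0, 2) = 0)
Mul(Function('S')(-2, -5), Mul(Mul(Mul(-4, Pow(1, -1)), 0), -4)) = Mul(0, Mul(Mul(Mul(-4, Pow(1, -1)), 0), -4)) = Mul(0, Mul(Mul(Mul(-4, 1), 0), -4)) = Mul(0, Mul(Mul(-4, 0), -4)) = Mul(0, Mul(0, -4)) = Mul(0, 0) = 0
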